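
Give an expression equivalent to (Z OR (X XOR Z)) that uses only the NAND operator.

((Z NAND Z) NAND (((X NAND (X NAND Z)) NAND (Z NAND (X NAND Z))) NAND ((X NAND (X NAND Z)) NAND (Z NAND (X NAND Z)))))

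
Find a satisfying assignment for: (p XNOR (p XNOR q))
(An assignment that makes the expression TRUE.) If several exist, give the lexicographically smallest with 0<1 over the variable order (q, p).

q=1, p=0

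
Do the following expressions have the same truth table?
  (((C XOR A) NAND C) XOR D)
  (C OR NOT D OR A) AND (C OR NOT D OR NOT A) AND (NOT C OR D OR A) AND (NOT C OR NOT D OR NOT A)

Yes, they are equivalent — the two output columns agree on all 8 assignments:
C | D | A | Expression 1 | Expression 2
---------------------------------------
0 | 0 | 0 | 1 | 1
0 | 0 | 1 | 1 | 1
0 | 1 | 0 | 0 | 0
0 | 1 | 1 | 0 | 0
1 | 0 | 0 | 0 | 0
1 | 0 | 1 | 1 | 1
1 | 1 | 0 | 1 | 1
1 | 1 | 1 | 0 | 0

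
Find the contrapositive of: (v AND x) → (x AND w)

Contrapositive: NOT (x AND w) → NOT (v AND x)
Note: A statement and its contrapositive are logically equivalent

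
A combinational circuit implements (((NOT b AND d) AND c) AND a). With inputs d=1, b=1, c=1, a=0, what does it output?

Substituting: (((NOT 1 AND 1) AND 1) AND 0)
= 0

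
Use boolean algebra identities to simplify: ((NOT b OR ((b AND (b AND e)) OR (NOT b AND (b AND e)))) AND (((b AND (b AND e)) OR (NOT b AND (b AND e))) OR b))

By distribution ((E OR v) AND (E OR NOT v) = E) then distribution ((E AND v) OR (E AND NOT v) = E):
= (b AND e)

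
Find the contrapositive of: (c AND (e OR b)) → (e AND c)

Contrapositive: NOT (e AND c) → NOT (c AND (e OR b))
Note: A statement and its contrapositive are logically equivalent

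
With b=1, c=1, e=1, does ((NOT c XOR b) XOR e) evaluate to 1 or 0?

Substituting: ((NOT 1 XOR 1) XOR 1)
= 0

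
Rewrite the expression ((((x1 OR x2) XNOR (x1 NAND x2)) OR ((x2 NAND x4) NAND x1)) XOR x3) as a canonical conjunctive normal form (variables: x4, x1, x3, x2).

(x4 OR x1 OR NOT x3 OR x2) AND (x4 OR x1 OR NOT x3 OR NOT x2) AND (x4 OR NOT x1 OR x3 OR NOT x2) AND (x4 OR NOT x1 OR NOT x3 OR x2) AND (NOT x4 OR x1 OR NOT x3 OR x2) AND (NOT x4 OR x1 OR NOT x3 OR NOT x2) AND (NOT x4 OR NOT x1 OR NOT x3 OR x2) AND (NOT x4 OR NOT x1 OR NOT x3 OR NOT x2)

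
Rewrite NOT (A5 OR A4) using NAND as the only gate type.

(((A5 NAND A5) NAND (A4 NAND A4)) NAND ((A5 NAND A5) NAND (A4 NAND A4)))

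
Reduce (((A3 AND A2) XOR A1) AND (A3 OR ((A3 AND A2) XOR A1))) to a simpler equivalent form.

By absorption (E AND (E OR v) = E):
= ((A3 AND A2) XOR A1)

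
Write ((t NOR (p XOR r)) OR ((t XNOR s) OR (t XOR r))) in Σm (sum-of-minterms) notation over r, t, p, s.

Σm(0, 1, 2, 4, 5, 6, 7, 8, 9, 10, 11, 13, 15) = (NOT r AND NOT t AND NOT p AND NOT s) OR (NOT r AND NOT t AND NOT p AND s) OR (NOT r AND NOT t AND p AND NOT s) OR (NOT r AND t AND NOT p AND NOT s) OR (NOT r AND t AND NOT p AND s) OR (NOT r AND t AND p AND NOT s) OR (NOT r AND t AND p AND s) OR (r AND NOT t AND NOT p AND NOT s) OR (r AND NOT t AND NOT p AND s) OR (r AND NOT t AND p AND NOT s) OR (r AND NOT t AND p AND s) OR (r AND t AND NOT p AND s) OR (r AND t AND p AND s)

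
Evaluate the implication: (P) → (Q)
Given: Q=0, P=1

Antecedent (P) = 1; consequent (Q) = 0.
1 → 0 = 0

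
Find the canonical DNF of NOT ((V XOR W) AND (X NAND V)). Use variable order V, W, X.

(NOT V AND NOT W AND NOT X) OR (NOT V AND NOT W AND X) OR (V AND NOT W AND X) OR (V AND W AND NOT X) OR (V AND W AND X)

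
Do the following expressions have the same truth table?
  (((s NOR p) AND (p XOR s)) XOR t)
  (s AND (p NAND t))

No. Counterexample: with p=0, t=0, s=1, Expression 1 = 0 but Expression 2 = 1.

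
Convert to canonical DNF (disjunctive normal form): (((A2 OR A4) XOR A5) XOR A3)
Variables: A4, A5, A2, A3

(NOT A4 AND NOT A5 AND NOT A2 AND A3) OR (NOT A4 AND NOT A5 AND A2 AND NOT A3) OR (NOT A4 AND A5 AND NOT A2 AND NOT A3) OR (NOT A4 AND A5 AND A2 AND A3) OR (A4 AND NOT A5 AND NOT A2 AND NOT A3) OR (A4 AND NOT A5 AND A2 AND NOT A3) OR (A4 AND A5 AND NOT A2 AND A3) OR (A4 AND A5 AND A2 AND A3)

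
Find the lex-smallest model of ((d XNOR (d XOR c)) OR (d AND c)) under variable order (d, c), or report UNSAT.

d=0, c=0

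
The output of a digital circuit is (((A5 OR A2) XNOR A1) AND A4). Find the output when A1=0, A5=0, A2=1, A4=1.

Substituting: (((0 OR 1) XNOR 0) AND 1)
= 0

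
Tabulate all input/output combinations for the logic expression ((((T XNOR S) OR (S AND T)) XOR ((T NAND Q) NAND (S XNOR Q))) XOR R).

T | Q | S | R | Output
----------------------
0 | 0 | 0 | 0 | 1
0 | 0 | 0 | 1 | 0
0 | 0 | 1 | 0 | 1
0 | 0 | 1 | 1 | 0
0 | 1 | 0 | 0 | 0
0 | 1 | 0 | 1 | 1
0 | 1 | 1 | 0 | 0
0 | 1 | 1 | 1 | 1
1 | 0 | 0 | 0 | 0
1 | 0 | 0 | 1 | 1
1 | 0 | 1 | 0 | 0
1 | 0 | 1 | 1 | 1
1 | 1 | 0 | 0 | 1
1 | 1 | 0 | 1 | 0
1 | 1 | 1 | 0 | 0
1 | 1 | 1 | 1 | 1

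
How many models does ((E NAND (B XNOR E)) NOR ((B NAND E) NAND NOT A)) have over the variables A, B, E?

No assignment satisfies the expression.
Count: 0 out of 8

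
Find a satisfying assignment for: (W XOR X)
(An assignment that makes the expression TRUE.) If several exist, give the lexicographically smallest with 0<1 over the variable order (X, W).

X=0, W=1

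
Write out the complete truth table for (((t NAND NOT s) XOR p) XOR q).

p | q | t | s | Output
----------------------
0 | 0 | 0 | 0 | 1
0 | 0 | 0 | 1 | 1
0 | 0 | 1 | 0 | 0
0 | 0 | 1 | 1 | 1
0 | 1 | 0 | 0 | 0
0 | 1 | 0 | 1 | 0
0 | 1 | 1 | 0 | 1
0 | 1 | 1 | 1 | 0
1 | 0 | 0 | 0 | 0
1 | 0 | 0 | 1 | 0
1 | 0 | 1 | 0 | 1
1 | 0 | 1 | 1 | 0
1 | 1 | 0 | 0 | 1
1 | 1 | 0 | 1 | 1
1 | 1 | 1 | 0 | 0
1 | 1 | 1 | 1 | 1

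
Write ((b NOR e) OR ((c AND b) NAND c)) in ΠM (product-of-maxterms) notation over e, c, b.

ΠM(3, 7) = (e OR NOT c OR NOT b) AND (NOT e OR NOT c OR NOT b)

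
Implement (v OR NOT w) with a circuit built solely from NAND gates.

((v NAND v) NAND ((w NAND w) NAND (w NAND w)))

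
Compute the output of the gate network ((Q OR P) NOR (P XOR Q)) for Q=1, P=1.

Substituting: ((1 OR 1) NOR (1 XOR 1))
= 0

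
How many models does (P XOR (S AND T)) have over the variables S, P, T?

Satisfying assignments: (0,1,0), (0,1,1), (1,0,1), (1,1,0)
Count: 4 out of 8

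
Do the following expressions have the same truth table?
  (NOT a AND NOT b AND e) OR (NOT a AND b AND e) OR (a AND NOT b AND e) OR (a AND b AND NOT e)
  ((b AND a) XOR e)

Yes, they are equivalent — the two output columns agree on all 8 assignments:
a | b | e | Expression 1 | Expression 2
---------------------------------------
0 | 0 | 0 | 0 | 0
0 | 0 | 1 | 1 | 1
0 | 1 | 0 | 0 | 0
0 | 1 | 1 | 1 | 1
1 | 0 | 0 | 0 | 0
1 | 0 | 1 | 1 | 1
1 | 1 | 0 | 1 | 1
1 | 1 | 1 | 0 | 0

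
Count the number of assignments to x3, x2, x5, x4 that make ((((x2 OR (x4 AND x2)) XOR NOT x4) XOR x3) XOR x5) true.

Satisfying assignments: (0,0,0,0), (0,0,1,1), (0,1,0,1), (0,1,1,0), (1,0,0,1), (1,0,1,0), (1,1,0,0), (1,1,1,1)
Count: 8 out of 16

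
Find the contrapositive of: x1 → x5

Contrapositive: NOT x5 → NOT x1
Note: A statement and its contrapositive are logically equivalent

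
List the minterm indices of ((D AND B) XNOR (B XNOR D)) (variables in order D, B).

Σm(1, 2, 3) = (NOT D AND B) OR (D AND NOT B) OR (D AND B)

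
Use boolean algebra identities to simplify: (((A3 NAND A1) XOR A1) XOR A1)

By XOR self-cancellation ((E XOR v) XOR v = E):
= (A3 NAND A1)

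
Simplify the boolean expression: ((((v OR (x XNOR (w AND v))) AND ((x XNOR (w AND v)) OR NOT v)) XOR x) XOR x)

By XOR self-cancellation ((E XOR v) XOR v = E) then distribution ((E OR v) AND (E OR NOT v) = E):
= (x XNOR (w AND v))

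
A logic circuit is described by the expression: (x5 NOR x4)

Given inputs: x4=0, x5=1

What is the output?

Substituting: (1 NOR 0)
= 0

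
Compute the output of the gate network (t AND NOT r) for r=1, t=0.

Substituting: (0 AND NOT 1)
= 0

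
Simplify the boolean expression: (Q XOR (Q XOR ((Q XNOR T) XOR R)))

By XOR self-cancellation ((E XOR v) XOR v = E):
= ((Q XNOR T) XOR R)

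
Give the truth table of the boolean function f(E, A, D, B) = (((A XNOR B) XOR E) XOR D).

E | A | D | B | Output
----------------------
0 | 0 | 0 | 0 | 1
0 | 0 | 0 | 1 | 0
0 | 0 | 1 | 0 | 0
0 | 0 | 1 | 1 | 1
0 | 1 | 0 | 0 | 0
0 | 1 | 0 | 1 | 1
0 | 1 | 1 | 0 | 1
0 | 1 | 1 | 1 | 0
1 | 0 | 0 | 0 | 0
1 | 0 | 0 | 1 | 1
1 | 0 | 1 | 0 | 1
1 | 0 | 1 | 1 | 0
1 | 1 | 0 | 0 | 1
1 | 1 | 0 | 1 | 0
1 | 1 | 1 | 0 | 0
1 | 1 | 1 | 1 | 1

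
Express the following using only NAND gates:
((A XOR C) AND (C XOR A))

((((A NAND (A NAND C)) NAND (C NAND (A NAND C))) NAND ((C NAND (C NAND A)) NAND (A NAND (C NAND A)))) NAND (((A NAND (A NAND C)) NAND (C NAND (A NAND C))) NAND ((C NAND (C NAND A)) NAND (A NAND (C NAND A)))))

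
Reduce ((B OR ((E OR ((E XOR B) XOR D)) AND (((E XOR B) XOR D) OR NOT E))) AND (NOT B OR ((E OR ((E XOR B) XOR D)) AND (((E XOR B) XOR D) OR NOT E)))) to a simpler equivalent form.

By distribution ((E OR v) AND (E OR NOT v) = E) then distribution ((E OR v) AND (E OR NOT v) = E):
= ((E XOR B) XOR D)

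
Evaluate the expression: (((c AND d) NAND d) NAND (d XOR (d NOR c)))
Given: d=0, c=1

Substituting: (((1 AND 0) NAND 0) NAND (0 XOR (0 NOR 1)))
= 1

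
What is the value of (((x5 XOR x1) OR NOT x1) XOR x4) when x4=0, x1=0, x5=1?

Substituting: (((1 XOR 0) OR NOT 0) XOR 0)
= 1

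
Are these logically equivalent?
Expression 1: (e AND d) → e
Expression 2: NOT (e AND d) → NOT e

No, Inverse is not equivalent to original (counterexample: b=0, e=1, d=0)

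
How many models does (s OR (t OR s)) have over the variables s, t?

Satisfying assignments: (0,1), (1,0), (1,1)
Count: 3 out of 4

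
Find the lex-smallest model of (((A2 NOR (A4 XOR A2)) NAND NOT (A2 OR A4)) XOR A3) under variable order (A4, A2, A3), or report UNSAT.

A4=0, A2=0, A3=1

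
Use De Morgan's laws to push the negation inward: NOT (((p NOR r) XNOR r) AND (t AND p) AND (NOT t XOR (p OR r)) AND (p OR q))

NOT ((p NOR r) XNOR r) OR NOT (t AND p) OR NOT (NOT t XOR (p OR r)) OR NOT (p OR q)
De Morgan's: NOT(AND of terms) = OR of negations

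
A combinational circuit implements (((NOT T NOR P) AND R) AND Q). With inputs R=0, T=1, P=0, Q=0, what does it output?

Substituting: (((NOT 1 NOR 0) AND 0) AND 0)
= 0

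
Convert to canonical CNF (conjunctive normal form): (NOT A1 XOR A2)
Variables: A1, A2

(A1 OR NOT A2) AND (NOT A1 OR A2)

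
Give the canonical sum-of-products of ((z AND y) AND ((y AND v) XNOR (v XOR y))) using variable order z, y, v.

Σm() = FALSE (no minterms)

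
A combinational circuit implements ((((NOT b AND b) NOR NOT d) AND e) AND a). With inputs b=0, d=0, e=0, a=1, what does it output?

Substituting: ((((NOT 0 AND 0) NOR NOT 0) AND 0) AND 1)
= 0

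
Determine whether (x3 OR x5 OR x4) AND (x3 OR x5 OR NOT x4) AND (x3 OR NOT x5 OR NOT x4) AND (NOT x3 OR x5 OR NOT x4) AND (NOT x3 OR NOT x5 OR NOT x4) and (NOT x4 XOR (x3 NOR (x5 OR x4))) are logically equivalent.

Yes, they are equivalent — the two output columns agree on all 8 assignments:
x3 | x5 | x4 | Expression 1 | Expression 2
------------------------------------------
0 | 0 | 0 | 0 | 0
0 | 0 | 1 | 0 | 0
0 | 1 | 0 | 1 | 1
0 | 1 | 1 | 0 | 0
1 | 0 | 0 | 1 | 1
1 | 0 | 1 | 0 | 0
1 | 1 | 0 | 1 | 1
1 | 1 | 1 | 0 | 0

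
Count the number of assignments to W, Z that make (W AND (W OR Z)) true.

Satisfying assignments: (1,0), (1,1)
Count: 2 out of 4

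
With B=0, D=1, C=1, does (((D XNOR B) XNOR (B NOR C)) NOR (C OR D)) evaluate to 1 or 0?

Substituting: (((1 XNOR 0) XNOR (0 NOR 1)) NOR (1 OR 1))
= 0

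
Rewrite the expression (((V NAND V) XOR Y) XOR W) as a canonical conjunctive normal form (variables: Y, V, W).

(Y OR V OR NOT W) AND (Y OR NOT V OR W) AND (NOT Y OR V OR W) AND (NOT Y OR NOT V OR NOT W)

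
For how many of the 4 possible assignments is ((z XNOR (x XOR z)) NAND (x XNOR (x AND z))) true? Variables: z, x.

Satisfying assignments: (0,1), (1,1)
Count: 2 out of 4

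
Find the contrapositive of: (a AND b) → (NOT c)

Contrapositive: c → NOT (a AND b)
Note: A statement and its contrapositive are logically equivalent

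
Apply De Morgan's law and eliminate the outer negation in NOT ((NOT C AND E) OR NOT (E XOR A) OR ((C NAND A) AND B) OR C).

NOT (NOT C AND E) AND (E XOR A) AND NOT ((C NAND A) AND B) AND NOT C
De Morgan's: NOT(OR of terms) = AND of negations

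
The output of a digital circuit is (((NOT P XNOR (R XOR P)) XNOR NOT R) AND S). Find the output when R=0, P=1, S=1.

Substituting: (((NOT 1 XNOR (0 XOR 1)) XNOR NOT 0) AND 1)
= 0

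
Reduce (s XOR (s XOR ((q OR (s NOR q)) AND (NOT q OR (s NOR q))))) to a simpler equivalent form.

By XOR self-cancellation ((E XOR v) XOR v = E) then distribution ((E OR v) AND (E OR NOT v) = E):
= (s NOR q)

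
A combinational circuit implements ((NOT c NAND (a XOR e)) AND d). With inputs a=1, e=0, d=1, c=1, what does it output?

Substituting: ((NOT 1 NAND (1 XOR 0)) AND 1)
= 1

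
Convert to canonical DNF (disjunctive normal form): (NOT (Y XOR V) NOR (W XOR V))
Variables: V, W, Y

(NOT V AND NOT W AND Y) OR (V AND W AND NOT Y)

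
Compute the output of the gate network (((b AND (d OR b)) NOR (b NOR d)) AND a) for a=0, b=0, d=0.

Substituting: (((0 AND (0 OR 0)) NOR (0 NOR 0)) AND 0)
= 0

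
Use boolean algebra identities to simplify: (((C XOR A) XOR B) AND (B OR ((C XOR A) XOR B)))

By absorption (E AND (E OR v) = E):
= ((C XOR A) XOR B)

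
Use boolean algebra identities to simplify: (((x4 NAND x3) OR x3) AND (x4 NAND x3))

By absorption (E AND (E OR v) = E):
= (x4 NAND x3)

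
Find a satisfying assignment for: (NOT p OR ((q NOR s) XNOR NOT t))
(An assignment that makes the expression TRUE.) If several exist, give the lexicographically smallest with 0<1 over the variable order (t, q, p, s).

t=0, q=0, p=0, s=0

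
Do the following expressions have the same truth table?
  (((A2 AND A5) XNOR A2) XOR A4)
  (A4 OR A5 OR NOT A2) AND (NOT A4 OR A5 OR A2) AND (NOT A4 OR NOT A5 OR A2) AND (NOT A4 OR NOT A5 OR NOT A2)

Yes, they are equivalent — the two output columns agree on all 8 assignments:
A4 | A5 | A2 | Expression 1 | Expression 2
------------------------------------------
0 | 0 | 0 | 1 | 1
0 | 0 | 1 | 0 | 0
0 | 1 | 0 | 1 | 1
0 | 1 | 1 | 1 | 1
1 | 0 | 0 | 0 | 0
1 | 0 | 1 | 1 | 1
1 | 1 | 0 | 0 | 0
1 | 1 | 1 | 0 | 0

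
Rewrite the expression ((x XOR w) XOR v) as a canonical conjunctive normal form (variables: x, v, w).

(x OR v OR w) AND (x OR NOT v OR NOT w) AND (NOT x OR v OR NOT w) AND (NOT x OR NOT v OR w)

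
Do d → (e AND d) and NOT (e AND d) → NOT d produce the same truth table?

Yes, Contrapositive is always equivalent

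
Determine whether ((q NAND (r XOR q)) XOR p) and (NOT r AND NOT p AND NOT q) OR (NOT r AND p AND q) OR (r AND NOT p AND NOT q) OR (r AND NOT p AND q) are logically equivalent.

Yes, they are equivalent — the two output columns agree on all 8 assignments:
r | p | q | Expression 1 | Expression 2
---------------------------------------
0 | 0 | 0 | 1 | 1
0 | 0 | 1 | 0 | 0
0 | 1 | 0 | 0 | 0
0 | 1 | 1 | 1 | 1
1 | 0 | 0 | 1 | 1
1 | 0 | 1 | 1 | 1
1 | 1 | 0 | 0 | 0
1 | 1 | 1 | 0 | 0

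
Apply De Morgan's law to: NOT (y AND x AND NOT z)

NOT y OR NOT x OR z
De Morgan's: NOT(AND of terms) = OR of negations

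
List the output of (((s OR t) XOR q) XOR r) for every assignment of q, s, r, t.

q | s | r | t | Output
----------------------
0 | 0 | 0 | 0 | 0
0 | 0 | 0 | 1 | 1
0 | 0 | 1 | 0 | 1
0 | 0 | 1 | 1 | 0
0 | 1 | 0 | 0 | 1
0 | 1 | 0 | 1 | 1
0 | 1 | 1 | 0 | 0
0 | 1 | 1 | 1 | 0
1 | 0 | 0 | 0 | 1
1 | 0 | 0 | 1 | 0
1 | 0 | 1 | 0 | 0
1 | 0 | 1 | 1 | 1
1 | 1 | 0 | 0 | 0
1 | 1 | 0 | 1 | 0
1 | 1 | 1 | 0 | 1
1 | 1 | 1 | 1 | 1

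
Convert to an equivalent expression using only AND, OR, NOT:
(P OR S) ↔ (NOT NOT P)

((P OR S) AND (NOT NOT P)) OR (NOT (P OR S) AND NOT P)
(Biconditional = both true or both false)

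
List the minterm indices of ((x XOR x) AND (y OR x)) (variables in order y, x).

Σm() = FALSE (no minterms)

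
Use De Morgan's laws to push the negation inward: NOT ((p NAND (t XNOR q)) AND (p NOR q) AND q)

NOT (p NAND (t XNOR q)) OR NOT (p NOR q) OR NOT q
De Morgan's: NOT(AND of terms) = OR of negations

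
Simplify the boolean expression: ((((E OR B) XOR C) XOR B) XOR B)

By XOR self-cancellation ((E XOR v) XOR v = E):
= ((E OR B) XOR C)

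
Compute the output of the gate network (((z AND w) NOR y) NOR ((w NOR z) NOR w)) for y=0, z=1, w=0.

Substituting: (((1 AND 0) NOR 0) NOR ((0 NOR 1) NOR 0))
= 0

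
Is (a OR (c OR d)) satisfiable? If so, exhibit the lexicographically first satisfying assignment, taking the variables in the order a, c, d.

a=0, c=0, d=1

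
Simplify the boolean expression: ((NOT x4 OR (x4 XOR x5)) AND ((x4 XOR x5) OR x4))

By distribution ((E OR v) AND (E OR NOT v) = E):
= (x4 XOR x5)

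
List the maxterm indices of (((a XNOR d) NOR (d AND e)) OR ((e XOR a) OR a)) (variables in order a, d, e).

ΠM(0) = (a OR d OR e)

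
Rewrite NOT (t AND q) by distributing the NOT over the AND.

NOT t OR NOT q
De Morgan's: NOT(AND of terms) = OR of negations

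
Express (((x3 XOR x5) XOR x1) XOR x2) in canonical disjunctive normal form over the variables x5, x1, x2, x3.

(NOT x5 AND NOT x1 AND NOT x2 AND x3) OR (NOT x5 AND NOT x1 AND x2 AND NOT x3) OR (NOT x5 AND x1 AND NOT x2 AND NOT x3) OR (NOT x5 AND x1 AND x2 AND x3) OR (x5 AND NOT x1 AND NOT x2 AND NOT x3) OR (x5 AND NOT x1 AND x2 AND x3) OR (x5 AND x1 AND NOT x2 AND x3) OR (x5 AND x1 AND x2 AND NOT x3)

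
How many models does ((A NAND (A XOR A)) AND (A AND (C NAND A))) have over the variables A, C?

Satisfying assignments: (1,0)
Count: 1 out of 4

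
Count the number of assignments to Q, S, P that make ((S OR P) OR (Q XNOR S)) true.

Satisfying assignments: (0,0,0), (0,0,1), (0,1,0), (0,1,1), (1,0,1), (1,1,0), (1,1,1)
Count: 7 out of 8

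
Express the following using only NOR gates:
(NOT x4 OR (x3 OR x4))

(((x4 NOR x4) NOR ((x3 NOR x4) NOR (x3 NOR x4))) NOR ((x4 NOR x4) NOR ((x3 NOR x4) NOR (x3 NOR x4))))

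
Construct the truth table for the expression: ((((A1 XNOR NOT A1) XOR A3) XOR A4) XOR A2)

A3 | A4 | A2 | A1 | Output
--------------------------
0 | 0 | 0 | 0 | 0
0 | 0 | 0 | 1 | 0
0 | 0 | 1 | 0 | 1
0 | 0 | 1 | 1 | 1
0 | 1 | 0 | 0 | 1
0 | 1 | 0 | 1 | 1
0 | 1 | 1 | 0 | 0
0 | 1 | 1 | 1 | 0
1 | 0 | 0 | 0 | 1
1 | 0 | 0 | 1 | 1
1 | 0 | 1 | 0 | 0
1 | 0 | 1 | 1 | 0
1 | 1 | 0 | 0 | 0
1 | 1 | 0 | 1 | 0
1 | 1 | 1 | 0 | 1
1 | 1 | 1 | 1 | 1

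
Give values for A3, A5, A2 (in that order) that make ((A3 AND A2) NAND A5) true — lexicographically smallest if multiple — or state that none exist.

A3=0, A5=0, A2=0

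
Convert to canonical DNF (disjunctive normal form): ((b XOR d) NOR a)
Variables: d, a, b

(NOT d AND NOT a AND NOT b) OR (d AND NOT a AND b)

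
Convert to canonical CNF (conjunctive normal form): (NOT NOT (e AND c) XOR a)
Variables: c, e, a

(c OR e OR a) AND (c OR NOT e OR a) AND (NOT c OR e OR a) AND (NOT c OR NOT e OR NOT a)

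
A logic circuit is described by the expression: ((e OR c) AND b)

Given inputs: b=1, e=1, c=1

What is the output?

Substituting: ((1 OR 1) AND 1)
= 1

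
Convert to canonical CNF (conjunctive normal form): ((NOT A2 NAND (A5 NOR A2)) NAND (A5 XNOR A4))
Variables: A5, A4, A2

(A5 OR A4 OR NOT A2) AND (NOT A5 OR NOT A4 OR A2) AND (NOT A5 OR NOT A4 OR NOT A2)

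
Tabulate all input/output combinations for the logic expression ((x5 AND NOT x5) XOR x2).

x2 | x5 | Output
----------------
0 | 0 | 0
0 | 1 | 0
1 | 0 | 1
1 | 1 | 1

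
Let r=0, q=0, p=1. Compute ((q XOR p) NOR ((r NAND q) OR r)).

Substituting: ((0 XOR 1) NOR ((0 NAND 0) OR 0))
= 0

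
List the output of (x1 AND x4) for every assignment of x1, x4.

x1 | x4 | Output
----------------
0 | 0 | 0
0 | 1 | 0
1 | 0 | 0
1 | 1 | 1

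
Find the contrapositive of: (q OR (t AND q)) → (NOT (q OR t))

Contrapositive: (q OR t) → NOT (q OR (t AND q))
Note: A statement and its contrapositive are logically equivalent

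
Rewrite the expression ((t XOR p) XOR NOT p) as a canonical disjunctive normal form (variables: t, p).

(NOT t AND NOT p) OR (NOT t AND p)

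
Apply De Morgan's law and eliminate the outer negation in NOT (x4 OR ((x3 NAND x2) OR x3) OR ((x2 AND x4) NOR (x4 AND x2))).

NOT x4 AND NOT ((x3 NAND x2) OR x3) AND NOT ((x2 AND x4) NOR (x4 AND x2))
De Morgan's: NOT(OR of terms) = AND of negations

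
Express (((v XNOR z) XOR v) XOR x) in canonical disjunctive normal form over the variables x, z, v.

(NOT x AND NOT z AND NOT v) OR (NOT x AND NOT z AND v) OR (x AND z AND NOT v) OR (x AND z AND v)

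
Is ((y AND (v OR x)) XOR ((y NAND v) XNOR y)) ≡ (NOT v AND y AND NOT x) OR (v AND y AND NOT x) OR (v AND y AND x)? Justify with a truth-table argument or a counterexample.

Yes, they are equivalent — the two output columns agree on all 8 assignments:
v | y | x | Expression 1 | Expression 2
---------------------------------------
0 | 0 | 0 | 0 | 0
0 | 0 | 1 | 0 | 0
0 | 1 | 0 | 1 | 1
0 | 1 | 1 | 0 | 0
1 | 0 | 0 | 0 | 0
1 | 0 | 1 | 0 | 0
1 | 1 | 0 | 1 | 1
1 | 1 | 1 | 1 | 1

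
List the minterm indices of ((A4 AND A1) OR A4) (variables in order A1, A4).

Σm(1, 3) = (NOT A1 AND A4) OR (A1 AND A4)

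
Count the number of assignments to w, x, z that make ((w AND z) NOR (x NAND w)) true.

Satisfying assignments: (1,1,0)
Count: 1 out of 8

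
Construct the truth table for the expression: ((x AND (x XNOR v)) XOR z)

z | v | x | Output
------------------
0 | 0 | 0 | 0
0 | 0 | 1 | 0
0 | 1 | 0 | 0
0 | 1 | 1 | 1
1 | 0 | 0 | 1
1 | 0 | 1 | 1
1 | 1 | 0 | 1
1 | 1 | 1 | 0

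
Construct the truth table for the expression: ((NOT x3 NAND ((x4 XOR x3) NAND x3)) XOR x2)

x2 | x4 | x3 | Output
---------------------
0 | 0 | 0 | 0
0 | 0 | 1 | 1
0 | 1 | 0 | 0
0 | 1 | 1 | 1
1 | 0 | 0 | 1
1 | 0 | 1 | 0
1 | 1 | 0 | 1
1 | 1 | 1 | 0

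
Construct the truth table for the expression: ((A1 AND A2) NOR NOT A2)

A2 | A1 | Output
----------------
0 | 0 | 0
0 | 1 | 0
1 | 0 | 1
1 | 1 | 0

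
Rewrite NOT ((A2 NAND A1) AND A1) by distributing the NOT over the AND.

NOT (A2 NAND A1) OR NOT A1
De Morgan's: NOT(AND of terms) = OR of negations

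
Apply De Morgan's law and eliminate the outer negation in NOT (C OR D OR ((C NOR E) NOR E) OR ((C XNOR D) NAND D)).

NOT C AND NOT D AND NOT ((C NOR E) NOR E) AND NOT ((C XNOR D) NAND D)
De Morgan's: NOT(OR of terms) = AND of negations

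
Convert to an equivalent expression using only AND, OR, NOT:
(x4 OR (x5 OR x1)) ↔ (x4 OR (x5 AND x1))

((x4 OR (x5 OR x1)) AND (x4 OR (x5 AND x1))) OR (NOT (x4 OR (x5 OR x1)) AND NOT (x4 OR (x5 AND x1)))
(Biconditional = both true or both false)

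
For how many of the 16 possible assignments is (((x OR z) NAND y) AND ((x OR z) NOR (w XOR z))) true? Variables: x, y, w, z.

Satisfying assignments: (0,0,0,0), (0,1,0,0)
Count: 2 out of 16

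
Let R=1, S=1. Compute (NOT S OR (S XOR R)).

Substituting: (NOT 1 OR (1 XOR 1))
= 0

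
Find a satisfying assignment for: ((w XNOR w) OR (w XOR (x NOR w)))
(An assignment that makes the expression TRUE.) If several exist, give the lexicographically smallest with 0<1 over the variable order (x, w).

x=0, w=0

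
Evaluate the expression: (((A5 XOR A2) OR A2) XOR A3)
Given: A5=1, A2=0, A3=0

Substituting: (((1 XOR 0) OR 0) XOR 0)
= 1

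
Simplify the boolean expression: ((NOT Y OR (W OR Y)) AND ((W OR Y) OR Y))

By distribution ((E OR v) AND (E OR NOT v) = E):
= (W OR Y)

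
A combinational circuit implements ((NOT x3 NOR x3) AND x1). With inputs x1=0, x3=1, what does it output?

Substituting: ((NOT 1 NOR 1) AND 0)
= 0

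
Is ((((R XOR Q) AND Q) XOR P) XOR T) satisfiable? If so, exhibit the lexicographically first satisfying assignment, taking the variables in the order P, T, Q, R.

P=0, T=0, Q=1, R=0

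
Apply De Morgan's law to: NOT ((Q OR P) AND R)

NOT (Q OR P) OR NOT R
De Morgan's: NOT(AND of terms) = OR of negations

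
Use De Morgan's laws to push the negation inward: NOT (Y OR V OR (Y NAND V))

NOT Y AND NOT V AND NOT (Y NAND V)
De Morgan's: NOT(OR of terms) = AND of negations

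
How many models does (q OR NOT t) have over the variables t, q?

Satisfying assignments: (0,0), (0,1), (1,1)
Count: 3 out of 4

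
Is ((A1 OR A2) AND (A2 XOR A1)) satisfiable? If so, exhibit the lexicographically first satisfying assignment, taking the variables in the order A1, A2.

A1=0, A2=1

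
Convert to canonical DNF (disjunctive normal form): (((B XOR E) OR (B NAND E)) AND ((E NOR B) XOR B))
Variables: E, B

(NOT E AND NOT B) OR (NOT E AND B)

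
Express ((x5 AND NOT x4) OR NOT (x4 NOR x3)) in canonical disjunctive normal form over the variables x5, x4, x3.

(NOT x5 AND NOT x4 AND x3) OR (NOT x5 AND x4 AND NOT x3) OR (NOT x5 AND x4 AND x3) OR (x5 AND NOT x4 AND NOT x3) OR (x5 AND NOT x4 AND x3) OR (x5 AND x4 AND NOT x3) OR (x5 AND x4 AND x3)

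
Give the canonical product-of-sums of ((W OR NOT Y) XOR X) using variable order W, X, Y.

ΠM(1, 2, 6, 7) = (W OR X OR NOT Y) AND (W OR NOT X OR Y) AND (NOT W OR NOT X OR Y) AND (NOT W OR NOT X OR NOT Y)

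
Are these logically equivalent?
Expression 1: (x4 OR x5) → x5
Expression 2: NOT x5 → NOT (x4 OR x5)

Yes, Contrapositive is always equivalent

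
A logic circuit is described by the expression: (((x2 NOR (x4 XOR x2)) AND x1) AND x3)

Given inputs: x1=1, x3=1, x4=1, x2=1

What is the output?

Substituting: (((1 NOR (1 XOR 1)) AND 1) AND 1)
= 0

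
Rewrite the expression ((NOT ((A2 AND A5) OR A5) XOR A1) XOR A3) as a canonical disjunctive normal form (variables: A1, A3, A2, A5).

(NOT A1 AND NOT A3 AND NOT A2 AND NOT A5) OR (NOT A1 AND NOT A3 AND A2 AND NOT A5) OR (NOT A1 AND A3 AND NOT A2 AND A5) OR (NOT A1 AND A3 AND A2 AND A5) OR (A1 AND NOT A3 AND NOT A2 AND A5) OR (A1 AND NOT A3 AND A2 AND A5) OR (A1 AND A3 AND NOT A2 AND NOT A5) OR (A1 AND A3 AND A2 AND NOT A5)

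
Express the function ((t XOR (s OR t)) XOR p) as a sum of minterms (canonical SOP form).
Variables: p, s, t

Σm(2, 4, 5, 7) = (NOT p AND s AND NOT t) OR (p AND NOT s AND NOT t) OR (p AND NOT s AND t) OR (p AND s AND t)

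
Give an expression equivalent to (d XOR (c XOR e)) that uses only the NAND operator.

((d NAND (d NAND ((c NAND (c NAND e)) NAND (e NAND (c NAND e))))) NAND (((c NAND (c NAND e)) NAND (e NAND (c NAND e))) NAND (d NAND ((c NAND (c NAND e)) NAND (e NAND (c NAND e))))))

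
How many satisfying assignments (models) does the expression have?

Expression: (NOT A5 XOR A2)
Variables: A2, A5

Satisfying assignments: (0,0), (1,1)
Count: 2 out of 4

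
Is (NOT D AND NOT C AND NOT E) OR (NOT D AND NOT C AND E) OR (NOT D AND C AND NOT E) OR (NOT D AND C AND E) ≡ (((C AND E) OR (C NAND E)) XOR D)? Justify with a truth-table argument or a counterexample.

Yes, they are equivalent — the two output columns agree on all 8 assignments:
D | C | E | Expression 1 | Expression 2
---------------------------------------
0 | 0 | 0 | 1 | 1
0 | 0 | 1 | 1 | 1
0 | 1 | 0 | 1 | 1
0 | 1 | 1 | 1 | 1
1 | 0 | 0 | 0 | 0
1 | 0 | 1 | 0 | 0
1 | 1 | 0 | 0 | 0
1 | 1 | 1 | 0 | 0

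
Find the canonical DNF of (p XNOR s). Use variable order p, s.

(NOT p AND NOT s) OR (p AND s)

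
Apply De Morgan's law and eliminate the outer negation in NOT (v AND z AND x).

NOT v OR NOT z OR NOT x
De Morgan's: NOT(AND of terms) = OR of negations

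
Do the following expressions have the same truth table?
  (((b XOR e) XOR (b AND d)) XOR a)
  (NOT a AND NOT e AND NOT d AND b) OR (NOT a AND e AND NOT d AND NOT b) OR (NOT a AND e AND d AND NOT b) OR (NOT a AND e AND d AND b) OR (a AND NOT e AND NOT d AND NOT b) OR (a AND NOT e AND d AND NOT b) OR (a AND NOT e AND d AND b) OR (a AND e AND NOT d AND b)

Yes, they are equivalent — the two output columns agree on all 16 assignments:
a | e | d | b | Expression 1 | Expression 2
-------------------------------------------
0 | 0 | 0 | 0 | 0 | 0
0 | 0 | 0 | 1 | 1 | 1
0 | 0 | 1 | 0 | 0 | 0
0 | 0 | 1 | 1 | 0 | 0
0 | 1 | 0 | 0 | 1 | 1
0 | 1 | 0 | 1 | 0 | 0
0 | 1 | 1 | 0 | 1 | 1
0 | 1 | 1 | 1 | 1 | 1
1 | 0 | 0 | 0 | 1 | 1
1 | 0 | 0 | 1 | 0 | 0
1 | 0 | 1 | 0 | 1 | 1
1 | 0 | 1 | 1 | 1 | 1
1 | 1 | 0 | 0 | 0 | 0
1 | 1 | 0 | 1 | 1 | 1
1 | 1 | 1 | 0 | 0 | 0
1 | 1 | 1 | 1 | 0 | 0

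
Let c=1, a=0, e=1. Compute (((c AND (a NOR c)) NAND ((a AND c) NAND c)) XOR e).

Substituting: (((1 AND (0 NOR 1)) NAND ((0 AND 1) NAND 1)) XOR 1)
= 0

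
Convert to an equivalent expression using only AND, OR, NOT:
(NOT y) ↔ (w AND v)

((NOT y) AND (w AND v)) OR (y AND NOT (w AND v))
(Biconditional = both true or both false)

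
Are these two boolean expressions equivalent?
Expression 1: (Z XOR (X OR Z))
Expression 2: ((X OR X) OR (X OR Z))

No. Counterexample: with Z=1, X=0, Expression 1 = 0 but Expression 2 = 1.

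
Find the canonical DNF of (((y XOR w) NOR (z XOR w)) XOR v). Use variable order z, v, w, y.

(NOT z AND NOT v AND NOT w AND NOT y) OR (NOT z AND v AND NOT w AND y) OR (NOT z AND v AND w AND NOT y) OR (NOT z AND v AND w AND y) OR (z AND NOT v AND w AND y) OR (z AND v AND NOT w AND NOT y) OR (z AND v AND NOT w AND y) OR (z AND v AND w AND NOT y)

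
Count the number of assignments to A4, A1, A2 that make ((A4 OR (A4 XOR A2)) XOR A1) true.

Satisfying assignments: (0,0,1), (0,1,0), (1,0,0), (1,0,1)
Count: 4 out of 8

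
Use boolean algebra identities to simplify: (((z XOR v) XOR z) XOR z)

By XOR self-cancellation ((E XOR v) XOR v = E):
= (z XOR v)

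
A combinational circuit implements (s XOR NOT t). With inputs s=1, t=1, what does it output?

Substituting: (1 XOR NOT 1)
= 1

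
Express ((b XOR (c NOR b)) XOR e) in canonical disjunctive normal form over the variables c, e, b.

(NOT c AND NOT e AND NOT b) OR (NOT c AND NOT e AND b) OR (c AND NOT e AND b) OR (c AND e AND NOT b)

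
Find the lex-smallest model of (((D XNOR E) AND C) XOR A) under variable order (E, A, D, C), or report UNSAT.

E=0, A=0, D=0, C=1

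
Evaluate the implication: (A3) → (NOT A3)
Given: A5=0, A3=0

Antecedent (A3) = 0; consequent (NOT A3) = 1.
0 → 1 = 1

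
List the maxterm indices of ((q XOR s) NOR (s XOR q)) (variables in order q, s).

ΠM(1, 2) = (q OR NOT s) AND (NOT q OR s)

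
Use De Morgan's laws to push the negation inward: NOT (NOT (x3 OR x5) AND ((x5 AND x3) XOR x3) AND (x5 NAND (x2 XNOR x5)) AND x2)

(x3 OR x5) OR NOT ((x5 AND x3) XOR x3) OR NOT (x5 NAND (x2 XNOR x5)) OR NOT x2
De Morgan's: NOT(AND of terms) = OR of negations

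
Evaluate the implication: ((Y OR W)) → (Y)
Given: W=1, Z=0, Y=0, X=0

Antecedent ((Y OR W)) = 1; consequent (Y) = 0.
1 → 0 = 0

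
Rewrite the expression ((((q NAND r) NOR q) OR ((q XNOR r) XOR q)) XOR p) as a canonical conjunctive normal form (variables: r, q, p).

(r OR q OR NOT p) AND (r OR NOT q OR NOT p) AND (NOT r OR q OR p) AND (NOT r OR NOT q OR p)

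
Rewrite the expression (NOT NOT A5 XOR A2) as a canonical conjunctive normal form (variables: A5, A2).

(A5 OR A2) AND (NOT A5 OR NOT A2)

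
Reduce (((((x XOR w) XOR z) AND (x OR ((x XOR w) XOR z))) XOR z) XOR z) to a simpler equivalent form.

By XOR self-cancellation ((E XOR v) XOR v = E) then absorption (E AND (E OR v) = E):
= ((x XOR w) XOR z)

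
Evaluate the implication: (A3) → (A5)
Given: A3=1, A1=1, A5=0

Antecedent (A3) = 1; consequent (A5) = 0.
1 → 0 = 0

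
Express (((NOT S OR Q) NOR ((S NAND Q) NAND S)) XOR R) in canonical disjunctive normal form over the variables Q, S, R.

(NOT Q AND NOT S AND R) OR (NOT Q AND S AND NOT R) OR (Q AND NOT S AND R) OR (Q AND S AND R)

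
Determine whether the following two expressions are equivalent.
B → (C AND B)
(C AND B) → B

No, Converse is not equivalent to original (counterexample: B=1, C=0)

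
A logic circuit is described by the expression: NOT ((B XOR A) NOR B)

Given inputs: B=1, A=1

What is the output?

Substituting: NOT ((1 XOR 1) NOR 1)
= 1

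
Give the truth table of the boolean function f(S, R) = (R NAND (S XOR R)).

S | R | Output
--------------
0 | 0 | 1
0 | 1 | 0
1 | 0 | 1
1 | 1 | 1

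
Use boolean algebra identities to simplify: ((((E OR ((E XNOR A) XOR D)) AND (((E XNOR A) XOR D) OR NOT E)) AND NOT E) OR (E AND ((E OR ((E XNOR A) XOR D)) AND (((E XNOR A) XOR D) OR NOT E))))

By distribution ((E AND v) OR (E AND NOT v) = E) then distribution ((E OR v) AND (E OR NOT v) = E):
= ((E XNOR A) XOR D)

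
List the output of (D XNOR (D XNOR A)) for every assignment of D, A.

D | A | Output
--------------
0 | 0 | 0
0 | 1 | 1
1 | 0 | 0
1 | 1 | 1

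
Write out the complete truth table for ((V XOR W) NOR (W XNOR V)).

W | V | Output
--------------
0 | 0 | 0
0 | 1 | 0
1 | 0 | 0
1 | 1 | 0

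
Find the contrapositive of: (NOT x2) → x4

Contrapositive: NOT x4 → x2
Note: A statement and its contrapositive are logically equivalent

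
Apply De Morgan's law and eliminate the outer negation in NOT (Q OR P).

NOT Q AND NOT P
De Morgan's: NOT(OR of terms) = AND of negations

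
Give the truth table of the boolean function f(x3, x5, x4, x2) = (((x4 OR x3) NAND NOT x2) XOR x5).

x3 | x5 | x4 | x2 | Output
--------------------------
0 | 0 | 0 | 0 | 1
0 | 0 | 0 | 1 | 1
0 | 0 | 1 | 0 | 0
0 | 0 | 1 | 1 | 1
0 | 1 | 0 | 0 | 0
0 | 1 | 0 | 1 | 0
0 | 1 | 1 | 0 | 1
0 | 1 | 1 | 1 | 0
1 | 0 | 0 | 0 | 0
1 | 0 | 0 | 1 | 1
1 | 0 | 1 | 0 | 0
1 | 0 | 1 | 1 | 1
1 | 1 | 0 | 0 | 1
1 | 1 | 0 | 1 | 0
1 | 1 | 1 | 0 | 1
1 | 1 | 1 | 1 | 0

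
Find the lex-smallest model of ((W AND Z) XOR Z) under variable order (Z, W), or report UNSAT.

Z=1, W=0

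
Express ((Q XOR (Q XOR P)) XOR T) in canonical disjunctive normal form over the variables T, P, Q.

(NOT T AND P AND NOT Q) OR (NOT T AND P AND Q) OR (T AND NOT P AND NOT Q) OR (T AND NOT P AND Q)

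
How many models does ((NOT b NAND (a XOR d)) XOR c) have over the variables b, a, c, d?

Satisfying assignments: (0,0,0,0), (0,0,1,1), (0,1,0,1), (0,1,1,0), (1,0,0,0), (1,0,0,1), (1,1,0,0), (1,1,0,1)
Count: 8 out of 16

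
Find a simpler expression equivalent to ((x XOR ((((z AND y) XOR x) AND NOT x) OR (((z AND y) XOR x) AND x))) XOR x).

By XOR self-cancellation ((E XOR v) XOR v = E) then distribution ((E AND v) OR (E AND NOT v) = E):
= ((z AND y) XOR x)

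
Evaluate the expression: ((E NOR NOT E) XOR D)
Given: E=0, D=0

Substituting: ((0 NOR NOT 0) XOR 0)
= 0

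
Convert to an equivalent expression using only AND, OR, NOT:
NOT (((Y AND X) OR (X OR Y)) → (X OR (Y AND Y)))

((Y AND X) OR (X OR Y)) AND NOT (X OR (Y AND Y))
(Negated implication: NOT(A → B) = A AND NOT B)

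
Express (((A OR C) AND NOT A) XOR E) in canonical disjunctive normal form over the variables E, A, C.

(NOT E AND NOT A AND C) OR (E AND NOT A AND NOT C) OR (E AND A AND NOT C) OR (E AND A AND C)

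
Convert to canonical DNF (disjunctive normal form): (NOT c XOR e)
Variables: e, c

(NOT e AND NOT c) OR (e AND c)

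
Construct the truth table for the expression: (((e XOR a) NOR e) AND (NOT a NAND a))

e | a | Output
--------------
0 | 0 | 1
0 | 1 | 0
1 | 0 | 0
1 | 1 | 0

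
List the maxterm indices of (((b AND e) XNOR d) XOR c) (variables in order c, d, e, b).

ΠM(3, 4, 5, 6, 8, 9, 10, 15) = (c OR d OR NOT e OR NOT b) AND (c OR NOT d OR e OR b) AND (c OR NOT d OR e OR NOT b) AND (c OR NOT d OR NOT e OR b) AND (NOT c OR d OR e OR b) AND (NOT c OR d OR e OR NOT b) AND (NOT c OR d OR NOT e OR b) AND (NOT c OR NOT d OR NOT e OR NOT b)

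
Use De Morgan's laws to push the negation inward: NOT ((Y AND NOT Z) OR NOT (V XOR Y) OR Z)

NOT (Y AND NOT Z) AND (V XOR Y) AND NOT Z
De Morgan's: NOT(OR of terms) = AND of negations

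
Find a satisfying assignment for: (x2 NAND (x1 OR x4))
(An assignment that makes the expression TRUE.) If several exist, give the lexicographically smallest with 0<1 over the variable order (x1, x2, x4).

x1=0, x2=0, x4=0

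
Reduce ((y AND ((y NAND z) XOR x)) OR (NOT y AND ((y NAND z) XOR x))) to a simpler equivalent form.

By distribution ((E AND v) OR (E AND NOT v) = E):
= ((y NAND z) XOR x)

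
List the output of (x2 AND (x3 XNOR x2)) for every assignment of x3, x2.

x3 | x2 | Output
----------------
0 | 0 | 0
0 | 1 | 0
1 | 0 | 0
1 | 1 | 1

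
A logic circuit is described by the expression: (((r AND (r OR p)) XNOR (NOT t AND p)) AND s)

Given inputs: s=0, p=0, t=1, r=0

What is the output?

Substituting: (((0 AND (0 OR 0)) XNOR (NOT 1 AND 0)) AND 0)
= 0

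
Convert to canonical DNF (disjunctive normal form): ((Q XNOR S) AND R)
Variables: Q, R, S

(NOT Q AND R AND NOT S) OR (Q AND R AND S)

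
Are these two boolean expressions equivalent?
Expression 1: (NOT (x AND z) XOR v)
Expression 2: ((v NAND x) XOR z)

No. Counterexample: with z=0, x=0, v=1, Expression 1 = 0 but Expression 2 = 1.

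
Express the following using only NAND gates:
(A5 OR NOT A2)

((A5 NAND A5) NAND ((A2 NAND A2) NAND (A2 NAND A2)))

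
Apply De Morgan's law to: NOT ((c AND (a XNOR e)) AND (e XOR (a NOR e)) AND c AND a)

NOT (c AND (a XNOR e)) OR NOT (e XOR (a NOR e)) OR NOT c OR NOT a
De Morgan's: NOT(AND of terms) = OR of negations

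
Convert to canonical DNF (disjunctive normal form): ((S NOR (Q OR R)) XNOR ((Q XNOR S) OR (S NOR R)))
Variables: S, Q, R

(NOT S AND NOT Q AND NOT R) OR (NOT S AND Q AND R) OR (S AND NOT Q AND NOT R) OR (S AND NOT Q AND R)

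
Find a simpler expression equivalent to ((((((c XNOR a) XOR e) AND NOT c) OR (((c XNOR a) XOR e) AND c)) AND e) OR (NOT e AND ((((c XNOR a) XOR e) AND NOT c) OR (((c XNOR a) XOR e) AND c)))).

By distribution ((E AND v) OR (E AND NOT v) = E) then distribution ((E AND v) OR (E AND NOT v) = E):
= ((c XNOR a) XOR e)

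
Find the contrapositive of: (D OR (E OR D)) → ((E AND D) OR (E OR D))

Contrapositive: NOT ((E AND D) OR (E OR D)) → NOT (D OR (E OR D))
Note: A statement and its contrapositive are logically equivalent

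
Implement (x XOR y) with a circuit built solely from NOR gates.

((((x NOR y) NOR (x NOR y)) NOR ((x NOR y) NOR (x NOR y))) NOR ((((x NOR x) NOR (y NOR y)) NOR ((x NOR x) NOR (y NOR y))) NOR (((x NOR x) NOR (y NOR y)) NOR ((x NOR x) NOR (y NOR y)))))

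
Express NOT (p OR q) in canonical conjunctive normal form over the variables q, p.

(q OR NOT p) AND (NOT q OR p) AND (NOT q OR NOT p)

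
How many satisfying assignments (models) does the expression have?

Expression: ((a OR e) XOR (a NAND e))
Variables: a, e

Satisfying assignments: (0,0), (1,1)
Count: 2 out of 4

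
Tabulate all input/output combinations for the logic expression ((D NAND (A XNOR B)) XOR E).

D | E | A | B | Output
----------------------
0 | 0 | 0 | 0 | 1
0 | 0 | 0 | 1 | 1
0 | 0 | 1 | 0 | 1
0 | 0 | 1 | 1 | 1
0 | 1 | 0 | 0 | 0
0 | 1 | 0 | 1 | 0
0 | 1 | 1 | 0 | 0
0 | 1 | 1 | 1 | 0
1 | 0 | 0 | 0 | 0
1 | 0 | 0 | 1 | 1
1 | 0 | 1 | 0 | 1
1 | 0 | 1 | 1 | 0
1 | 1 | 0 | 0 | 1
1 | 1 | 0 | 1 | 0
1 | 1 | 1 | 0 | 0
1 | 1 | 1 | 1 | 1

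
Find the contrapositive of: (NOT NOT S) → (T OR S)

Contrapositive: NOT (T OR S) → NOT S
Note: A statement and its contrapositive are logically equivalent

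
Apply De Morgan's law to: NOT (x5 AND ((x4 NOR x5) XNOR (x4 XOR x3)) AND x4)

NOT x5 OR NOT ((x4 NOR x5) XNOR (x4 XOR x3)) OR NOT x4
De Morgan's: NOT(AND of terms) = OR of negations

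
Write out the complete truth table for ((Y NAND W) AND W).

Y | W | Output
--------------
0 | 0 | 0
0 | 1 | 1
1 | 0 | 0
1 | 1 | 0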